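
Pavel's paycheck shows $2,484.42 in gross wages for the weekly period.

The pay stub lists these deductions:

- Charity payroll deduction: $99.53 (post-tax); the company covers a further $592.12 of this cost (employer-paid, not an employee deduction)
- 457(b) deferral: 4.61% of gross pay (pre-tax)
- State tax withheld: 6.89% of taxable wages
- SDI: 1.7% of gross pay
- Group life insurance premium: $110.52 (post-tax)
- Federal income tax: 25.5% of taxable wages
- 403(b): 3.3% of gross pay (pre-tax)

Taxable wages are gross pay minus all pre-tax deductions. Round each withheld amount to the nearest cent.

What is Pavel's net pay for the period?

$1,294.56

403(b): $2,484.42 × 0.033 = $81.99
457(b) deferral: $2,484.42 × 0.0461 = $114.53
Pre-tax total = $81.99 + $114.53 = $196.52
Taxable wages = $2,484.42 − $196.52 = $2,287.90
Federal income tax: $2,287.90 × 0.255 = $583.41
State tax withheld: $2,287.90 × 0.0689 = $157.64
SDI: $2,484.42 × 0.017 = $42.24
Group life insurance premium: $110.52
Charity payroll deduction: $99.53
(Employer's $592.12 toward charity payroll deduction is not withheld from the employee.)
Total deductions = $81.99 + $114.53 + $583.41 + $157.64 + $42.24 + $110.52 + $99.53 = $1,189.86
Net pay = $2,484.42 − $1,189.86 = $1,294.56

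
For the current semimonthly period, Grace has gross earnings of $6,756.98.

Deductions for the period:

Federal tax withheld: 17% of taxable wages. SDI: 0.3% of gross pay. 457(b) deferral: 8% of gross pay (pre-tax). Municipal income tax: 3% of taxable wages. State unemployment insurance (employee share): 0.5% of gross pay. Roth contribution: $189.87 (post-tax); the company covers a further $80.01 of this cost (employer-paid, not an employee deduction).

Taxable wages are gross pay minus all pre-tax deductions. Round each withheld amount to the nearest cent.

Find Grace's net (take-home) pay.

$4,729.22

457(b) deferral: $6,756.98 × 0.08 = $540.56
Taxable wages = $6,756.98 − $540.56 = $6,216.42
Municipal income tax: $6,216.42 × 0.03 = $186.49
Federal tax withheld: $6,216.42 × 0.17 = $1,056.79
SDI: $6,756.98 × 0.003 = $20.27
State unemployment insurance (employee share): $6,756.98 × 0.005 = $33.78
Roth contribution: $189.87
(Employer's $80.01 toward Roth contribution is not withheld from the employee.)
Total deductions = $540.56 + $186.49 + $1,056.79 + $20.27 + $33.78 + $189.87 = $2,027.76
Net pay = $6,756.98 − $2,027.76 = $4,729.22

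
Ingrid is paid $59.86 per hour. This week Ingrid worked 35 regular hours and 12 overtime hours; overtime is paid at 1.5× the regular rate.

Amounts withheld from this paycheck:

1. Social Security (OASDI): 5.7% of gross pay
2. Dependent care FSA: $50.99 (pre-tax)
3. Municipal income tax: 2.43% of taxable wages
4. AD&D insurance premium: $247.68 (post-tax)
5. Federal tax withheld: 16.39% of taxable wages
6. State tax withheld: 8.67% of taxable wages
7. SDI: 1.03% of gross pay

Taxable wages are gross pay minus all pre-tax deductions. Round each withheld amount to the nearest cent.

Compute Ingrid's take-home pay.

$1802.27

Regular pay: 35 × $59.86 = $2095.10
Overtime pay: 12 × $59.86 × 1.5 = $1077.48
Gross pay = $2095.10 + $1077.48 = $3172.58
Dependent care FSA: $50.99
Taxable wages = $3172.58 − $50.99 = $3121.59
State tax withheld: $3121.59 × 0.0867 = $270.64
Municipal income tax: $3121.59 × 0.0243 = $75.85
Federal tax withheld: $3121.59 × 0.1639 = $511.63
SDI: $3172.58 × 0.0103 = $32.68
Social Security (OASDI): $3172.58 × 0.057 = $180.84
AD&D insurance premium: $247.68
Total deductions = $50.99 + $270.64 + $75.85 + $511.63 + $32.68 + $180.84 + $247.68 = $1370.31
Net pay = $3172.58 − $1370.31 = $1802.27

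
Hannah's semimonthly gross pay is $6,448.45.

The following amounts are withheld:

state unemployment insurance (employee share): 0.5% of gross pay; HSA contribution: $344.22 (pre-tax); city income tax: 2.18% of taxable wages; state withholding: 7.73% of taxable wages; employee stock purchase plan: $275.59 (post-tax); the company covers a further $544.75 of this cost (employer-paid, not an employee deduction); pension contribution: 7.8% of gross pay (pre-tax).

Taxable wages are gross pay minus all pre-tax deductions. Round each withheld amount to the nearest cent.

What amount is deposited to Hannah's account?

$4,738.33

HSA contribution: $344.22
Pension contribution: $6,448.45 × 0.078 = $502.98
Pre-tax total = $344.22 + $502.98 = $847.20
Taxable wages = $6,448.45 − $847.20 = $5,601.25
State withholding: $5,601.25 × 0.0773 = $432.98
City income tax: $5,601.25 × 0.0218 = $122.11
State unemployment insurance (employee share): $6,448.45 × 0.005 = $32.24
Employee stock purchase plan: $275.59
(Employer's $544.75 toward employee stock purchase plan is not withheld from the employee.)
Total deductions = $344.22 + $502.98 + $432.98 + $122.11 + $32.24 + $275.59 = $1,710.12
Net pay = $6,448.45 − $1,710.12 = $4,738.33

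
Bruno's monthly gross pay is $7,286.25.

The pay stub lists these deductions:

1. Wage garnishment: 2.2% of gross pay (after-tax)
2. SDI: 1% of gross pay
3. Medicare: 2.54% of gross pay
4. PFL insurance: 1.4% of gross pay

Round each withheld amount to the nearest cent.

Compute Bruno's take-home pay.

PFL insurance: $7,286.25 × 0.014 = $102.01
Medicare: $7,286.25 × 0.0254 = $185.07
SDI: $7,286.25 × 0.01 = $72.86
Wage garnishment: $7,286.25 × 0.022 = $160.30
Total deductions = $102.01 + $185.07 + $72.86 + $160.30 = $520.24
Net pay = $7,286.25 − $520.24 = $6,766.01

$6,766.01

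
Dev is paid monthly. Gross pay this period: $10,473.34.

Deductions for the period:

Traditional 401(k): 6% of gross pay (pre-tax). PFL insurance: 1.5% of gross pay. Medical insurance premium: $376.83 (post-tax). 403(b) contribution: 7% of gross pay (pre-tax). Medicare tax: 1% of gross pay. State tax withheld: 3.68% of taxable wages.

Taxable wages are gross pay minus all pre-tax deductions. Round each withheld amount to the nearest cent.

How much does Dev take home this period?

$8,137.84

403(b) contribution: $10,473.34 × 0.07 = $733.13
Traditional 401(k): $10,473.34 × 0.06 = $628.40
Pre-tax total = $733.13 + $628.40 = $1,361.53
Taxable wages = $10,473.34 − $1,361.53 = $9,111.81
State tax withheld: $9,111.81 × 0.0368 = $335.31
PFL insurance: $10,473.34 × 0.015 = $157.10
Medicare tax: $10,473.34 × 0.01 = $104.73
Medical insurance premium: $376.83
Total deductions = $733.13 + $628.40 + $335.31 + $157.10 + $104.73 + $376.83 = $2,335.50
Net pay = $10,473.34 − $2,335.50 = $8,137.84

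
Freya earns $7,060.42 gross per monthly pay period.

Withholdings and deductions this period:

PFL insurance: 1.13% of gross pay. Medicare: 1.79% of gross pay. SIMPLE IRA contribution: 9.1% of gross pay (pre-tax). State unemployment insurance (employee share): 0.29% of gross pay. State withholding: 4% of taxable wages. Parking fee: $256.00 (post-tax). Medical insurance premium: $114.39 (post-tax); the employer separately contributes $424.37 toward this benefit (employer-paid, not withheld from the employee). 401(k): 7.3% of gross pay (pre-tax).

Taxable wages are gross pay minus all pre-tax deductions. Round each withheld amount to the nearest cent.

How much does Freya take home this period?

401(k): $7,060.42 × 0.073 = $515.41
SIMPLE IRA contribution: $7,060.42 × 0.091 = $642.50
Pre-tax total = $515.41 + $642.50 = $1,157.91
Taxable wages = $7,060.42 − $1,157.91 = $5,902.51
State withholding: $5,902.51 × 0.04 = $236.10
PFL insurance: $7,060.42 × 0.0113 = $79.78
Medicare: $7,060.42 × 0.0179 = $126.38
State unemployment insurance (employee share): $7,060.42 × 0.0029 = $20.48
Parking fee: $256.00
Medical insurance premium: $114.39
(Employer's $424.37 toward medical insurance premium is not withheld from the employee.)
Total deductions = $515.41 + $642.50 + $236.10 + $79.78 + $126.38 + $20.48 + $256.00 + $114.39 = $1,991.04
Net pay = $7,060.42 − $1,991.04 = $5,069.38

$5,069.38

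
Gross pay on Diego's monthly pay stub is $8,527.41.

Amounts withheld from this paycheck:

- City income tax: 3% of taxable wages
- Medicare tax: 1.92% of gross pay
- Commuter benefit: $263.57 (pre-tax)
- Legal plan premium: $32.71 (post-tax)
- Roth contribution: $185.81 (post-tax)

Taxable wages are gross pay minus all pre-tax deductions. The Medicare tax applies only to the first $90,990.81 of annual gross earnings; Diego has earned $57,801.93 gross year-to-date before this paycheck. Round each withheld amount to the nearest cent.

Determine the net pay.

$7,633.67

Commuter benefit: $263.57
Taxable wages = $8,527.41 − $263.57 = $8,263.84
City income tax: $8,263.84 × 0.03 = $247.92
Medicare tax: cap not yet reached, full $8,527.41 is subject → $8,527.41 × 0.0192 = $163.73
Roth contribution: $185.81
Legal plan premium: $32.71
Total deductions = $263.57 + $247.92 + $163.73 + $185.81 + $32.71 = $893.74
Net pay = $8,527.41 − $893.74 = $7,633.67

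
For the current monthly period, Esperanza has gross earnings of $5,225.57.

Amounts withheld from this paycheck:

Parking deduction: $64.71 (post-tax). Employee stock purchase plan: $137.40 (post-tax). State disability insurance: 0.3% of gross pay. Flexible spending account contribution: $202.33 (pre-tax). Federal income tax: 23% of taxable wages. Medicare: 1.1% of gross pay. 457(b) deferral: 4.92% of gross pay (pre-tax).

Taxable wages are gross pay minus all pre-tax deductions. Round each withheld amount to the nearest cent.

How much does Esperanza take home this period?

$3,394.66

Flexible spending account contribution: $202.33
457(b) deferral: $5,225.57 × 0.0492 = $257.10
Pre-tax total = $202.33 + $257.10 = $459.43
Taxable wages = $5,225.57 − $459.43 = $4,766.14
Federal income tax: $4,766.14 × 0.23 = $1,096.21
State disability insurance: $5,225.57 × 0.003 = $15.68
Medicare: $5,225.57 × 0.011 = $57.48
Parking deduction: $64.71
Employee stock purchase plan: $137.40
Total deductions = $202.33 + $257.10 + $1,096.21 + $15.68 + $57.48 + $64.71 + $137.40 = $1,830.91
Net pay = $5,225.57 − $1,830.91 = $3,394.66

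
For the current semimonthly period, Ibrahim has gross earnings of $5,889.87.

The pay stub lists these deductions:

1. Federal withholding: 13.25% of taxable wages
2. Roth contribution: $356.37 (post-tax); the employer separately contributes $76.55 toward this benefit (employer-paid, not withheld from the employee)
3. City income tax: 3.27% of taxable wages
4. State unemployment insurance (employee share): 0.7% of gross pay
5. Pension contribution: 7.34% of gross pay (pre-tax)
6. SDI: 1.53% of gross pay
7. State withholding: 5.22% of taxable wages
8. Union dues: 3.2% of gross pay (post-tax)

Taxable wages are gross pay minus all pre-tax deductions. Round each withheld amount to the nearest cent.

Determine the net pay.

$3,594.88

Pension contribution: $5,889.87 × 0.0734 = $432.32
Taxable wages = $5,889.87 − $432.32 = $5,457.55
Federal withholding: $5,457.55 × 0.1325 = $723.13
City income tax: $5,457.55 × 0.0327 = $178.46
State withholding: $5,457.55 × 0.0522 = $284.88
State unemployment insurance (employee share): $5,889.87 × 0.007 = $41.23
SDI: $5,889.87 × 0.0153 = $90.12
Roth contribution: $356.37
Union dues: $5,889.87 × 0.032 = $188.48
(Employer's $76.55 toward Roth contribution is not withheld from the employee.)
Total deductions = $432.32 + $723.13 + $178.46 + $284.88 + $41.23 + $90.12 + $356.37 + $188.48 = $2,294.99
Net pay = $5,889.87 − $2,294.99 = $3,594.88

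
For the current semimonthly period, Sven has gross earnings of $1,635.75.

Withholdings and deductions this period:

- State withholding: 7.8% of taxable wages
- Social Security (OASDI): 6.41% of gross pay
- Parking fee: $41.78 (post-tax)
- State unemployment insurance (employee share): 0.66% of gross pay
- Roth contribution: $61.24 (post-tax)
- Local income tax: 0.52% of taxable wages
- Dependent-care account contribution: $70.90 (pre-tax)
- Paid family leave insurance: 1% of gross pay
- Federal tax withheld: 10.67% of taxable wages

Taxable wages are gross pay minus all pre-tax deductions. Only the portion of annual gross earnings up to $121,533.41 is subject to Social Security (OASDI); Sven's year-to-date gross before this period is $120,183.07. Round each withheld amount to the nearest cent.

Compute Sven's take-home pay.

$1,050.94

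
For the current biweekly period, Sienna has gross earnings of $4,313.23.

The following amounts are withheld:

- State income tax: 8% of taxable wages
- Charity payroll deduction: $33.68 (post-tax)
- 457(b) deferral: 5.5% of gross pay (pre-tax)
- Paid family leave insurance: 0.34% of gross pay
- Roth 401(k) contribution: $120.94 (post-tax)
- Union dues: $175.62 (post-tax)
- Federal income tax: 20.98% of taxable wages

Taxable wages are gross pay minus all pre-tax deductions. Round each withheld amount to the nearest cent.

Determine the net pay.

$2,549.88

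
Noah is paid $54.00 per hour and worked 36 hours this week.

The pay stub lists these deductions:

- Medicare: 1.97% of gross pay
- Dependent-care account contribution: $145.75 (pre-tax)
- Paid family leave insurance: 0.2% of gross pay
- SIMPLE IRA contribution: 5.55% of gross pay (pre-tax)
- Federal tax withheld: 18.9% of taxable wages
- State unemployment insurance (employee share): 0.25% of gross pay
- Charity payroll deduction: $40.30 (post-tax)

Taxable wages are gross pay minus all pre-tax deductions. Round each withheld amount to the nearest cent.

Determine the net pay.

Gross pay: 36 × $54.00 = $1944.00
SIMPLE IRA contribution: $1944.00 × 0.0555 = $107.89
Dependent-care account contribution: $145.75
Pre-tax total = $107.89 + $145.75 = $253.64
Taxable wages = $1944.00 − $253.64 = $1690.36
Federal tax withheld: $1690.36 × 0.189 = $319.48
Medicare: $1944.00 × 0.0197 = $38.30
State unemployment insurance (employee share): $1944.00 × 0.0025 = $4.86
Paid family leave insurance: $1944.00 × 0.002 = $3.89
Charity payroll deduction: $40.30
Total deductions = $107.89 + $145.75 + $319.48 + $38.30 + $4.86 + $3.89 + $40.30 = $660.47
Net pay = $1944.00 − $660.47 = $1283.53

$1283.53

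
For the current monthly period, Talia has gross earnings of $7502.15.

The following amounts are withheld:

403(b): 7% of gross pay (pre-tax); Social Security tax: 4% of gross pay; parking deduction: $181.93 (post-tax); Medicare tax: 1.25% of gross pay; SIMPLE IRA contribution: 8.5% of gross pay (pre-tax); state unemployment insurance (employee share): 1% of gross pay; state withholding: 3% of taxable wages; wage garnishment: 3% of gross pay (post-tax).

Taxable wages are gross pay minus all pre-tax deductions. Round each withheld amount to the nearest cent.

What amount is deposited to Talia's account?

SIMPLE IRA contribution: $7502.15 × 0.085 = $637.68
403(b): $7502.15 × 0.07 = $525.15
Pre-tax total = $637.68 + $525.15 = $1162.83
Taxable wages = $7502.15 − $1162.83 = $6339.32
State withholding: $6339.32 × 0.03 = $190.18
Social Security tax: $7502.15 × 0.04 = $300.09
Medicare tax: $7502.15 × 0.0125 = $93.78
State unemployment insurance (employee share): $7502.15 × 0.01 = $75.02
Parking deduction: $181.93
Wage garnishment: $7502.15 × 0.03 = $225.06
Total deductions = $637.68 + $525.15 + $190.18 + $300.09 + $93.78 + $75.02 + $181.93 + $225.06 = $2228.89
Net pay = $7502.15 − $2228.89 = $5273.26

$5273.26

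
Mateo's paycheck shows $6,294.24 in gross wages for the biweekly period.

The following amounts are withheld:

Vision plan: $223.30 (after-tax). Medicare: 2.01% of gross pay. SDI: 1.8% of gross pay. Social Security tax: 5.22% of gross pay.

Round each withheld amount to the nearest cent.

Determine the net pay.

$5,502.57

Medicare: $6,294.24 × 0.0201 = $126.51
Social Security tax: $6,294.24 × 0.0522 = $328.56
SDI: $6,294.24 × 0.018 = $113.30
Vision plan: $223.30
Total deductions = $126.51 + $328.56 + $113.30 + $223.30 = $791.67
Net pay = $6,294.24 − $791.67 = $5,502.57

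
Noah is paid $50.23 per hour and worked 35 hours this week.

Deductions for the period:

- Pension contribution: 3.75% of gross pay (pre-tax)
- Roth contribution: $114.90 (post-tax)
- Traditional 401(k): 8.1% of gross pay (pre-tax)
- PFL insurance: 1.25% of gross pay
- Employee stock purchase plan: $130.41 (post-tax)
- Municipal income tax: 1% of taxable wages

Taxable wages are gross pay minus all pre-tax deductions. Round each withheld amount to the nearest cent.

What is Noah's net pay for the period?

$1266.93

Gross pay: 35 × $50.23 = $1758.05
Traditional 401(k): $1758.05 × 0.081 = $142.40
Pension contribution: $1758.05 × 0.0375 = $65.93
Pre-tax total = $142.40 + $65.93 = $208.33
Taxable wages = $1758.05 − $208.33 = $1549.72
Municipal income tax: $1549.72 × 0.01 = $15.50
PFL insurance: $1758.05 × 0.0125 = $21.98
Roth contribution: $114.90
Employee stock purchase plan: $130.41
Total deductions = $142.40 + $65.93 + $15.50 + $21.98 + $114.90 + $130.41 = $491.12
Net pay = $1758.05 − $491.12 = $1266.93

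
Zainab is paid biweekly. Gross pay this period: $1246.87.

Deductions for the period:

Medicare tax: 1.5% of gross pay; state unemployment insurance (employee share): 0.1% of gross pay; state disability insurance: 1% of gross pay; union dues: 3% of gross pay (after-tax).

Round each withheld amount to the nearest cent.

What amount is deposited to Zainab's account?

$1177.04

Medicare tax: $1246.87 × 0.015 = $18.70
State unemployment insurance (employee share): $1246.87 × 0.001 = $1.25
State disability insurance: $1246.87 × 0.01 = $12.47
Union dues: $1246.87 × 0.03 = $37.41
Total deductions = $18.70 + $1.25 + $12.47 + $37.41 = $69.83
Net pay = $1246.87 − $69.83 = $1177.04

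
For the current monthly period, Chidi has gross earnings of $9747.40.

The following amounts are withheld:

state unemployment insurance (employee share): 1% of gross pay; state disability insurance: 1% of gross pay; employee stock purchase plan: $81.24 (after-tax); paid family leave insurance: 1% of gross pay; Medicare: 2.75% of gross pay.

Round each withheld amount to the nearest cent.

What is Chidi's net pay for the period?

$9105.70

Medicare: $9747.40 × 0.0275 = $268.05
State disability insurance: $9747.40 × 0.01 = $97.47
State unemployment insurance (employee share): $9747.40 × 0.01 = $97.47
Paid family leave insurance: $9747.40 × 0.01 = $97.47
Employee stock purchase plan: $81.24
Total deductions = $268.05 + $97.47 + $97.47 + $97.47 + $81.24 = $641.70
Net pay = $9747.40 − $641.70 = $9105.70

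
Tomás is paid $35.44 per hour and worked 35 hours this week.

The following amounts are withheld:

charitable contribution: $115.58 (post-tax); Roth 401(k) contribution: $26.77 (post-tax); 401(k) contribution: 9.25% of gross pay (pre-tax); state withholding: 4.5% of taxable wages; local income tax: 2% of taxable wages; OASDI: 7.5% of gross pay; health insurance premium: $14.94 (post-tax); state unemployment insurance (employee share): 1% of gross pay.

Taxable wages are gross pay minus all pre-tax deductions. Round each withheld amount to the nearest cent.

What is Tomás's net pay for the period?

$789.78

Gross pay: 35 × $35.44 = $1,240.40
401(k) contribution: $1,240.40 × 0.0925 = $114.74
Taxable wages = $1,240.40 − $114.74 = $1,125.66
State withholding: $1,125.66 × 0.045 = $50.65
Local income tax: $1,125.66 × 0.02 = $22.51
State unemployment insurance (employee share): $1,240.40 × 0.01 = $12.40
OASDI: $1,240.40 × 0.075 = $93.03
Charitable contribution: $115.58
Health insurance premium: $14.94
Roth 401(k) contribution: $26.77
Total deductions = $114.74 + $50.65 + $22.51 + $12.40 + $93.03 + $115.58 + $14.94 + $26.77 = $450.62
Net pay = $1,240.40 − $450.62 = $789.78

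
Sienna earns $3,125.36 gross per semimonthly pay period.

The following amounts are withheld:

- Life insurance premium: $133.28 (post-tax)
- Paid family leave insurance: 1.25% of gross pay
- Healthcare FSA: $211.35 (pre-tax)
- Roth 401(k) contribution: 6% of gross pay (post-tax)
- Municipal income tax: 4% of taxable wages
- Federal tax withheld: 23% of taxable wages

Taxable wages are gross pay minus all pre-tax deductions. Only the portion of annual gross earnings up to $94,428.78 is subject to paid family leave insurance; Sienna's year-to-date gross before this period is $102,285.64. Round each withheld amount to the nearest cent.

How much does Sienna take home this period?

Healthcare FSA: $211.35
Taxable wages = $3,125.36 − $211.35 = $2,914.01
Municipal income tax: $2,914.01 × 0.04 = $116.56
Federal tax withheld: $2,914.01 × 0.23 = $670.22
Paid family leave insurance: annual cap $94,428.78 already reached (YTD $102,285.64), so $0.00
Roth 401(k) contribution: $3,125.36 × 0.06 = $187.52
Life insurance premium: $133.28
Total deductions = $211.35 + $116.56 + $670.22 + $0.00 + $187.52 + $133.28 = $1,318.93
Net pay = $3,125.36 − $1,318.93 = $1,806.43

$1,806.43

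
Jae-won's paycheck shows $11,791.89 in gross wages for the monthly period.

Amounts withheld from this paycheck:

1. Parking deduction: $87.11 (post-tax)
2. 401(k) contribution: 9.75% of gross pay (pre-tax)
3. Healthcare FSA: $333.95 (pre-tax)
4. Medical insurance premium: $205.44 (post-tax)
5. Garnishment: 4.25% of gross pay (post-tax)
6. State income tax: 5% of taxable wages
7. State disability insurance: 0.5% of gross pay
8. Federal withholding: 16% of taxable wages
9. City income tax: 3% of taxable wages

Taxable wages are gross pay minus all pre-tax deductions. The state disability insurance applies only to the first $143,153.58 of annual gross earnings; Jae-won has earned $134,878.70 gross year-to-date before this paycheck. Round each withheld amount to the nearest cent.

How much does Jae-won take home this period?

Healthcare FSA: $333.95
401(k) contribution: $11,791.89 × 0.0975 = $1,149.71
Pre-tax total = $333.95 + $1,149.71 = $1,483.66
Taxable wages = $11,791.89 − $1,483.66 = $10,308.23
City income tax: $10,308.23 × 0.03 = $309.25
Federal withholding: $10,308.23 × 0.16 = $1,649.32
State income tax: $10,308.23 × 0.05 = $515.41
State disability insurance: only $143,153.58 − $134,878.70 = $8,274.88 of this check is subject → $8,274.88 × 0.005 = $41.37
Parking deduction: $87.11
Medical insurance premium: $205.44
Garnishment: $11,791.89 × 0.0425 = $501.16
Total deductions = $333.95 + $1,149.71 + $309.25 + $1,649.32 + $515.41 + $41.37 + $87.11 + $205.44 + $501.16 = $4,792.72
Net pay = $11,791.89 − $4,792.72 = $6,999.17

$6,999.17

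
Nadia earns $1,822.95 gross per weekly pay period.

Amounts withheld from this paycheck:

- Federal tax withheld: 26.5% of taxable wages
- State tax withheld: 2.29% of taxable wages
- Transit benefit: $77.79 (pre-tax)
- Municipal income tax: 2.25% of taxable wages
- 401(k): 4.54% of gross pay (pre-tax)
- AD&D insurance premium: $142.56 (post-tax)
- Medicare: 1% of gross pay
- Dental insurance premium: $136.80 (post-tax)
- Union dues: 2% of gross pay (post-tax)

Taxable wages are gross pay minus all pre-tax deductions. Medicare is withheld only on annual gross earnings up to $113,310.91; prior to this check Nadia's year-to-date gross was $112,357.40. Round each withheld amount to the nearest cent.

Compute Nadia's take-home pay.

$821.03

Transit benefit: $77.79
401(k): $1,822.95 × 0.0454 = $82.76
Pre-tax total = $77.79 + $82.76 = $160.55
Taxable wages = $1,822.95 − $160.55 = $1,662.40
Federal tax withheld: $1,662.40 × 0.265 = $440.54
Municipal income tax: $1,662.40 × 0.0225 = $37.40
State tax withheld: $1,662.40 × 0.0229 = $38.07
Medicare: only $113,310.91 − $112,357.40 = $953.51 of this check is subject → $953.51 × 0.01 = $9.54
Union dues: $1,822.95 × 0.02 = $36.46
Dental insurance premium: $136.80
AD&D insurance premium: $142.56
Total deductions = $77.79 + $82.76 + $440.54 + $37.40 + $38.07 + $9.54 + $36.46 + $136.80 + $142.56 = $1,001.92
Net pay = $1,822.95 − $1,001.92 = $821.03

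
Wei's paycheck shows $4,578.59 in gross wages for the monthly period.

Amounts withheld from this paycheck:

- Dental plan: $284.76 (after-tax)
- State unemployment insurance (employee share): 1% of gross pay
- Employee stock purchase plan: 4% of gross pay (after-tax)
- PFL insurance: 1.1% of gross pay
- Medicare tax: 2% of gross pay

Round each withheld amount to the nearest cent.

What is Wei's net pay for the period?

Medicare tax: $4,578.59 × 0.02 = $91.57
State unemployment insurance (employee share): $4,578.59 × 0.01 = $45.79
PFL insurance: $4,578.59 × 0.011 = $50.36
Employee stock purchase plan: $4,578.59 × 0.04 = $183.14
Dental plan: $284.76
Total deductions = $91.57 + $45.79 + $50.36 + $183.14 + $284.76 = $655.62
Net pay = $4,578.59 − $655.62 = $3,922.97

$3,922.97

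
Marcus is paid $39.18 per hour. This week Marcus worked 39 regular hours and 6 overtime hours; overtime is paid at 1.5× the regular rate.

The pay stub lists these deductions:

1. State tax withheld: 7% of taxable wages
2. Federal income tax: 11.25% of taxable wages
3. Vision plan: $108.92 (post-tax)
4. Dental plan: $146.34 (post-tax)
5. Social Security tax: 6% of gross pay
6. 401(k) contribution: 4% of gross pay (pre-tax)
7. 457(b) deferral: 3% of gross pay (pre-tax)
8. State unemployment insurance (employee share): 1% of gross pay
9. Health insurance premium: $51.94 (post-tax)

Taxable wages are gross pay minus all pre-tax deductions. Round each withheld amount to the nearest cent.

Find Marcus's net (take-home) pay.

$990.95

Regular pay: 39 × $39.18 = $1,528.02
Overtime pay: 6 × $39.18 × 1.5 = $352.62
Gross pay = $1,528.02 + $352.62 = $1,880.64
457(b) deferral: $1,880.64 × 0.03 = $56.42
401(k) contribution: $1,880.64 × 0.04 = $75.23
Pre-tax total = $56.42 + $75.23 = $131.65
Taxable wages = $1,880.64 − $131.65 = $1,748.99
State tax withheld: $1,748.99 × 0.07 = $122.43
Federal income tax: $1,748.99 × 0.1125 = $196.76
Social Security tax: $1,880.64 × 0.06 = $112.84
State unemployment insurance (employee share): $1,880.64 × 0.01 = $18.81
Health insurance premium: $51.94
Vision plan: $108.92
Dental plan: $146.34
Total deductions = $56.42 + $75.23 + $122.43 + $196.76 + $112.84 + $18.81 + $51.94 + $108.92 + $146.34 = $889.69
Net pay = $1,880.64 − $889.69 = $990.95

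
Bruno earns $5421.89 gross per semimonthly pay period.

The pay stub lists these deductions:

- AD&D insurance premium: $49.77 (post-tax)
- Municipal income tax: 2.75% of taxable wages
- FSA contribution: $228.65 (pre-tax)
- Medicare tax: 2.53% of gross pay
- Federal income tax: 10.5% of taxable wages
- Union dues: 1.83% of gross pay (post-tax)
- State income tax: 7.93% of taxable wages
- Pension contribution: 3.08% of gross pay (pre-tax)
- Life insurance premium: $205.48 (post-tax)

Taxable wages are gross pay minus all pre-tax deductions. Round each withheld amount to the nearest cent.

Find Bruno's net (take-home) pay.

FSA contribution: $228.65
Pension contribution: $5421.89 × 0.0308 = $166.99
Pre-tax total = $228.65 + $166.99 = $395.64
Taxable wages = $5421.89 − $395.64 = $5026.25
Municipal income tax: $5026.25 × 0.0275 = $138.22
State income tax: $5026.25 × 0.0793 = $398.58
Federal income tax: $5026.25 × 0.105 = $527.76
Medicare tax: $5421.89 × 0.0253 = $137.17
Union dues: $5421.89 × 0.0183 = $99.22
Life insurance premium: $205.48
AD&D insurance premium: $49.77
Total deductions = $228.65 + $166.99 + $138.22 + $398.58 + $527.76 + $137.17 + $99.22 + $205.48 + $49.77 = $1951.84
Net pay = $5421.89 − $1951.84 = $3470.05

$3470.05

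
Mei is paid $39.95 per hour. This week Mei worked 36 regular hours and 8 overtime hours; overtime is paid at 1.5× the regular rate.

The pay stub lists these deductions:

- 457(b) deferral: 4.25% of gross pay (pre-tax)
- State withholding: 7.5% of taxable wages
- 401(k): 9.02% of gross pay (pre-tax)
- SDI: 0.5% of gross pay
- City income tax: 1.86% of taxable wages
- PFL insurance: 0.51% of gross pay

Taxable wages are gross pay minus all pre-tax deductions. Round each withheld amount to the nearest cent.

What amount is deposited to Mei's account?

Regular pay: 36 × $39.95 = $1438.20
Overtime pay: 8 × $39.95 × 1.5 = $479.40
Gross pay = $1438.20 + $479.40 = $1917.60
401(k): $1917.60 × 0.0902 = $172.97
457(b) deferral: $1917.60 × 0.0425 = $81.50
Pre-tax total = $172.97 + $81.50 = $254.47
Taxable wages = $1917.60 − $254.47 = $1663.13
City income tax: $1663.13 × 0.0186 = $30.93
State withholding: $1663.13 × 0.075 = $124.73
SDI: $1917.60 × 0.005 = $9.59
PFL insurance: $1917.60 × 0.0051 = $9.78
Total deductions = $172.97 + $81.50 + $30.93 + $124.73 + $9.59 + $9.78 = $429.50
Net pay = $1917.60 − $429.50 = $1488.10

$1488.10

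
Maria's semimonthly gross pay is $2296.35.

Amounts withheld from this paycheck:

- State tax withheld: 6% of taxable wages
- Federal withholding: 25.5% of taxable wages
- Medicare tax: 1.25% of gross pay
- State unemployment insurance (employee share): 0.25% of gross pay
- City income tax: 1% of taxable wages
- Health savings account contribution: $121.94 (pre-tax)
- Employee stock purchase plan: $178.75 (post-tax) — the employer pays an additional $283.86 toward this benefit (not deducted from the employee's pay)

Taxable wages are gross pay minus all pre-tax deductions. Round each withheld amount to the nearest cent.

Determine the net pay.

$1254.55

Health savings account contribution: $121.94
Taxable wages = $2296.35 − $121.94 = $2174.41
Federal withholding: $2174.41 × 0.255 = $554.47
State tax withheld: $2174.41 × 0.06 = $130.46
City income tax: $2174.41 × 0.01 = $21.74
State unemployment insurance (employee share): $2296.35 × 0.0025 = $5.74
Medicare tax: $2296.35 × 0.0125 = $28.70
Employee stock purchase plan: $178.75
(Employer's $283.86 toward employee stock purchase plan is not withheld from the employee.)
Total deductions = $121.94 + $554.47 + $130.46 + $21.74 + $5.74 + $28.70 + $178.75 = $1041.80
Net pay = $2296.35 − $1041.80 = $1254.55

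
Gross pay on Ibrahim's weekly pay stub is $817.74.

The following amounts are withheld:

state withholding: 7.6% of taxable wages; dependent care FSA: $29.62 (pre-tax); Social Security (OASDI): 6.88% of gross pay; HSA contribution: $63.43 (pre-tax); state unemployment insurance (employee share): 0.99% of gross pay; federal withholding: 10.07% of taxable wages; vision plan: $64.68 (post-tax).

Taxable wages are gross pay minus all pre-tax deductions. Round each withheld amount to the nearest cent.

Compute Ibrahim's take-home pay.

$467.59

Dependent care FSA: $29.62
HSA contribution: $63.43
Pre-tax total = $29.62 + $63.43 = $93.05
Taxable wages = $817.74 − $93.05 = $724.69
Federal withholding: $724.69 × 0.1007 = $72.98
State withholding: $724.69 × 0.076 = $55.08
State unemployment insurance (employee share): $817.74 × 0.0099 = $8.10
Social Security (OASDI): $817.74 × 0.0688 = $56.26
Vision plan: $64.68
Total deductions = $29.62 + $63.43 + $72.98 + $55.08 + $8.10 + $56.26 + $64.68 = $350.15
Net pay = $817.74 − $350.15 = $467.59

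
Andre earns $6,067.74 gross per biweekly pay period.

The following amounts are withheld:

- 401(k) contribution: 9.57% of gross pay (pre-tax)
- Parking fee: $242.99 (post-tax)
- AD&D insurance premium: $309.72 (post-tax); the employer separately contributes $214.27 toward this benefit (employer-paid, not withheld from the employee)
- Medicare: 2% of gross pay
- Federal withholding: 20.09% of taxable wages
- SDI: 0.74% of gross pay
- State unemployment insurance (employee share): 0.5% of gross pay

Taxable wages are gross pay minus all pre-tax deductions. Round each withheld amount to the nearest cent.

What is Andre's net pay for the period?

$3,635.41

401(k) contribution: $6,067.74 × 0.0957 = $580.68
Taxable wages = $6,067.74 − $580.68 = $5,487.06
Federal withholding: $5,487.06 × 0.2009 = $1,102.35
SDI: $6,067.74 × 0.0074 = $44.90
State unemployment insurance (employee share): $6,067.74 × 0.005 = $30.34
Medicare: $6,067.74 × 0.02 = $121.35
AD&D insurance premium: $309.72
Parking fee: $242.99
(Employer's $214.27 toward AD&D insurance premium is not withheld from the employee.)
Total deductions = $580.68 + $1,102.35 + $44.90 + $30.34 + $121.35 + $309.72 + $242.99 = $2,432.33
Net pay = $6,067.74 − $2,432.33 = $3,635.41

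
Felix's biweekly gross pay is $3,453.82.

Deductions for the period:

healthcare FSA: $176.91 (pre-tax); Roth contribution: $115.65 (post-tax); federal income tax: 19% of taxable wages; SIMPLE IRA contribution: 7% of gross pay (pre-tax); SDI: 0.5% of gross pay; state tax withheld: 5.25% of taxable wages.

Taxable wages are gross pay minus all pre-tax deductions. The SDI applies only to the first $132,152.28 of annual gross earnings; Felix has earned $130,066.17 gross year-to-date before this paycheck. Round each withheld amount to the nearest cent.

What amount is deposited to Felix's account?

Healthcare FSA: $176.91
SIMPLE IRA contribution: $3,453.82 × 0.07 = $241.77
Pre-tax total = $176.91 + $241.77 = $418.68
Taxable wages = $3,453.82 − $418.68 = $3,035.14
Federal income tax: $3,035.14 × 0.19 = $576.68
State tax withheld: $3,035.14 × 0.0525 = $159.34
SDI: only $132,152.28 − $130,066.17 = $2,086.11 of this check is subject → $2,086.11 × 0.005 = $10.43
Roth contribution: $115.65
Total deductions = $176.91 + $241.77 + $576.68 + $159.34 + $10.43 + $115.65 = $1,280.78
Net pay = $3,453.82 − $1,280.78 = $2,173.04

$2,173.04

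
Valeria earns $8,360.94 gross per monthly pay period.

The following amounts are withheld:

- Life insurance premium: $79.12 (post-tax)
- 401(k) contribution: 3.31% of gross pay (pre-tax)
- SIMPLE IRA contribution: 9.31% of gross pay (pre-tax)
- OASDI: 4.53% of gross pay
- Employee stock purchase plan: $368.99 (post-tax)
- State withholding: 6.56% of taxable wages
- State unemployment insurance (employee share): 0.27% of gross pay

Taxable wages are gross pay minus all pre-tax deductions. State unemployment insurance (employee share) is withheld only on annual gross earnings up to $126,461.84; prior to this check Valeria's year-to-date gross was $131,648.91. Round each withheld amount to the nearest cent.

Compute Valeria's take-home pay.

$5,999.67

401(k) contribution: $8,360.94 × 0.0331 = $276.75
SIMPLE IRA contribution: $8,360.94 × 0.0931 = $778.40
Pre-tax total = $276.75 + $778.40 = $1,055.15
Taxable wages = $8,360.94 − $1,055.15 = $7,305.79
State withholding: $7,305.79 × 0.0656 = $479.26
OASDI: $8,360.94 × 0.0453 = $378.75
State unemployment insurance (employee share): annual cap $126,461.84 already reached (YTD $131,648.91), so $0.00
Life insurance premium: $79.12
Employee stock purchase plan: $368.99
Total deductions = $276.75 + $778.40 + $479.26 + $378.75 + $0.00 + $79.12 + $368.99 = $2,361.27
Net pay = $8,360.94 − $2,361.27 = $5,999.67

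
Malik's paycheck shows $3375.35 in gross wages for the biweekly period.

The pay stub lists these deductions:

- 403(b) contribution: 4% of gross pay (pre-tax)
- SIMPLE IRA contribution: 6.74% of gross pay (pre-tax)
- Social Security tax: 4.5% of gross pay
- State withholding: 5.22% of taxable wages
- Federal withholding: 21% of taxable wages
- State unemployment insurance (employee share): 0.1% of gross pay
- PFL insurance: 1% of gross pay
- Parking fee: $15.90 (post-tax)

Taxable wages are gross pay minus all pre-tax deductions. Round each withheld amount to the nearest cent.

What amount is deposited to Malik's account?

$2017.95

SIMPLE IRA contribution: $3375.35 × 0.0674 = $227.50
403(b) contribution: $3375.35 × 0.04 = $135.01
Pre-tax total = $227.50 + $135.01 = $362.51
Taxable wages = $3375.35 − $362.51 = $3012.84
Federal withholding: $3012.84 × 0.21 = $632.70
State withholding: $3012.84 × 0.0522 = $157.27
PFL insurance: $3375.35 × 0.01 = $33.75
Social Security tax: $3375.35 × 0.045 = $151.89
State unemployment insurance (employee share): $3375.35 × 0.001 = $3.38
Parking fee: $15.90
Total deductions = $227.50 + $135.01 + $632.70 + $157.27 + $33.75 + $151.89 + $3.38 + $15.90 = $1357.40
Net pay = $3375.35 − $1357.40 = $2017.95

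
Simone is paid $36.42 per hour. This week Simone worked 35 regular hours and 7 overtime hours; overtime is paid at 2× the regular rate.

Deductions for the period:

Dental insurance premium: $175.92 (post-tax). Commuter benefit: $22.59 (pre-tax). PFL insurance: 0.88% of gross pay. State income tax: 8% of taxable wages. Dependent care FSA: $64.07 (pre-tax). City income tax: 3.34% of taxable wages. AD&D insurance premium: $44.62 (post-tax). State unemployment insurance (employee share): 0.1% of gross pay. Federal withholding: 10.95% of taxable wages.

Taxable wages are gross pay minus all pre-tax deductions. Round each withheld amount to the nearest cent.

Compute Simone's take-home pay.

$1081.44

Regular pay: 35 × $36.42 = $1274.70
Overtime pay: 7 × $36.42 × 2 = $509.88
Gross pay = $1274.70 + $509.88 = $1784.58
Commuter benefit: $22.59
Dependent care FSA: $64.07
Pre-tax total = $22.59 + $64.07 = $86.66
Taxable wages = $1784.58 − $86.66 = $1697.92
City income tax: $1697.92 × 0.0334 = $56.71
Federal withholding: $1697.92 × 0.1095 = $185.92
State income tax: $1697.92 × 0.08 = $135.83
State unemployment insurance (employee share): $1784.58 × 0.001 = $1.78
PFL insurance: $1784.58 × 0.0088 = $15.70
Dental insurance premium: $175.92
AD&D insurance premium: $44.62
Total deductions = $22.59 + $64.07 + $56.71 + $185.92 + $135.83 + $1.78 + $15.70 + $175.92 + $44.62 = $703.14
Net pay = $1784.58 − $703.14 = $1081.44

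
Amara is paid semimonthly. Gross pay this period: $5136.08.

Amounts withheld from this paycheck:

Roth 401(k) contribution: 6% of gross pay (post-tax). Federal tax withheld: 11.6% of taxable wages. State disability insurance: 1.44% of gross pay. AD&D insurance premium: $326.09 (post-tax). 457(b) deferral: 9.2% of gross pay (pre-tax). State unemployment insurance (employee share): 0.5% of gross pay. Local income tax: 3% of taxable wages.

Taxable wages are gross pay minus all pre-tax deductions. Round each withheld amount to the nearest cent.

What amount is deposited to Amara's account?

457(b) deferral: $5136.08 × 0.092 = $472.52
Taxable wages = $5136.08 − $472.52 = $4663.56
Local income tax: $4663.56 × 0.03 = $139.91
Federal tax withheld: $4663.56 × 0.116 = $540.97
State disability insurance: $5136.08 × 0.0144 = $73.96
State unemployment insurance (employee share): $5136.08 × 0.005 = $25.68
Roth 401(k) contribution: $5136.08 × 0.06 = $308.16
AD&D insurance premium: $326.09
Total deductions = $472.52 + $139.91 + $540.97 + $73.96 + $25.68 + $308.16 + $326.09 = $1887.29
Net pay = $5136.08 − $1887.29 = $3248.79

$3248.79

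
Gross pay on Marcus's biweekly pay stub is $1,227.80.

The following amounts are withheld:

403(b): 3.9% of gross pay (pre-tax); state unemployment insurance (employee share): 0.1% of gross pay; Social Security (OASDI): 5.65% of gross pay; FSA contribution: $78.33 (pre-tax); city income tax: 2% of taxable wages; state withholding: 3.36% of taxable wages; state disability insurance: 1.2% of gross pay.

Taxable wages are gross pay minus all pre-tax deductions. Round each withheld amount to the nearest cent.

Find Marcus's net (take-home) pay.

FSA contribution: $78.33
403(b): $1,227.80 × 0.039 = $47.88
Pre-tax total = $78.33 + $47.88 = $126.21
Taxable wages = $1,227.80 − $126.21 = $1,101.59
State withholding: $1,101.59 × 0.0336 = $37.01
City income tax: $1,101.59 × 0.02 = $22.03
Social Security (OASDI): $1,227.80 × 0.0565 = $69.37
State unemployment insurance (employee share): $1,227.80 × 0.001 = $1.23
State disability insurance: $1,227.80 × 0.012 = $14.73
Total deductions = $78.33 + $47.88 + $37.01 + $22.03 + $69.37 + $1.23 + $14.73 = $270.58
Net pay = $1,227.80 − $270.58 = $957.22

$957.22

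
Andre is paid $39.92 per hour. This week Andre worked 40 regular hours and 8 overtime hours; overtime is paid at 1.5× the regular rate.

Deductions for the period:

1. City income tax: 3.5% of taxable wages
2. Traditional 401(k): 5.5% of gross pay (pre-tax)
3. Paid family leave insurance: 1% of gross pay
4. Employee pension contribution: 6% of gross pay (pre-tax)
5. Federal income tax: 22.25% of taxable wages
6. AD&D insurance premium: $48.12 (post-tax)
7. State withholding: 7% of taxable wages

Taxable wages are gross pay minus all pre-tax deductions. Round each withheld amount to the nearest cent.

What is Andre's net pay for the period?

$1166.58

Regular pay: 40 × $39.92 = $1596.80
Overtime pay: 8 × $39.92 × 1.5 = $479.04
Gross pay = $1596.80 + $479.04 = $2075.84
Traditional 401(k): $2075.84 × 0.055 = $114.17
Employee pension contribution: $2075.84 × 0.06 = $124.55
Pre-tax total = $114.17 + $124.55 = $238.72
Taxable wages = $2075.84 − $238.72 = $1837.12
Federal income tax: $1837.12 × 0.2225 = $408.76
City income tax: $1837.12 × 0.035 = $64.30
State withholding: $1837.12 × 0.07 = $128.60
Paid family leave insurance: $2075.84 × 0.01 = $20.76
AD&D insurance premium: $48.12
Total deductions = $114.17 + $124.55 + $408.76 + $64.30 + $128.60 + $20.76 + $48.12 = $909.26
Net pay = $2075.84 − $909.26 = $1166.58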